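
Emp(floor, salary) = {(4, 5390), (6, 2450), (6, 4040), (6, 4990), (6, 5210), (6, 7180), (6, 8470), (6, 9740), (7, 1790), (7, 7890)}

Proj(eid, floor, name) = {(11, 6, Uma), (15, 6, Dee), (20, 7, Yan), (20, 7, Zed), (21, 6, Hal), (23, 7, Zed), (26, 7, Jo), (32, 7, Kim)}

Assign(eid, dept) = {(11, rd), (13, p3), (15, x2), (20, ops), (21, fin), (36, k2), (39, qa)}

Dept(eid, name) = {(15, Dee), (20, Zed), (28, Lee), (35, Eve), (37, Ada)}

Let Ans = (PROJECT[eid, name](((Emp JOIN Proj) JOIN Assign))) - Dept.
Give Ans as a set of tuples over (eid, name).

Natural join on floor: {(6, 2450, 11, Uma), (6, 2450, 15, Dee), (6, 2450, 21, Hal), (6, 4040, 11, Uma), (6, 4040, 15, Dee), (6, 4040, 21, Hal), (6, 4990, 11, Uma), (6, 4990, 15, Dee), (6, 4990, 21, Hal), (6, 5210, 11, Uma), (6, 5210, 15, Dee), (6, 5210, 21, Hal), (6, 7180, 11, Uma), (6, 7180, 15, Dee), (6, 7180, 21, Hal), (6, 8470, 11, Uma), (6, 8470, 15, Dee), (6, 8470, 21, Hal), (6, 9740, 11, Uma), (6, 9740, 15, Dee), (6, 9740, 21, Hal), (7, 1790, 20, Yan), (7, 1790, 20, Zed), (7, 1790, 23, Zed), (7, 1790, 26, Jo), (7, 1790, 32, Kim), (7, 7890, 20, Yan), (7, 7890, 20, Zed), (7, 7890, 23, Zed), (7, 7890, 26, Jo), (7, 7890, 32, Kim)}
Natural join on eid: {(6, 2450, 11, Uma, rd), (6, 2450, 15, Dee, x2), (6, 2450, 21, Hal, fin), (6, 4040, 11, Uma, rd), (6, 4040, 15, Dee, x2), (6, 4040, 21, Hal, fin), (6, 4990, 11, Uma, rd), (6, 4990, 15, Dee, x2), (6, 4990, 21, Hal, fin), (6, 5210, 11, Uma, rd), (6, 5210, 15, Dee, x2), (6, 5210, 21, Hal, fin), (6, 7180, 11, Uma, rd), (6, 7180, 15, Dee, x2), (6, 7180, 21, Hal, fin), (6, 8470, 11, Uma, rd), (6, 8470, 15, Dee, x2), (6, 8470, 21, Hal, fin), (6, 9740, 11, Uma, rd), (6, 9740, 15, Dee, x2), (6, 9740, 21, Hal, fin), (7, 1790, 20, Yan, ops), (7, 1790, 20, Zed, ops), (7, 7890, 20, Yan, ops), (7, 7890, 20, Zed, ops)}
Projecting to eid, name (20 duplicate(s) eliminated): {(11, Uma), (15, Dee), (20, Yan), (20, Zed), (21, Hal)}
Difference: {(11, Uma), (15, Dee), (20, Yan), (20, Zed), (21, Hal)} with {(15, Dee), (20, Zed), (28, Lee), (35, Eve), (37, Ada)} → {(11, Uma), (20, Yan), (21, Hal)}

{(11, Uma), (20, Yan), (21, Hal)}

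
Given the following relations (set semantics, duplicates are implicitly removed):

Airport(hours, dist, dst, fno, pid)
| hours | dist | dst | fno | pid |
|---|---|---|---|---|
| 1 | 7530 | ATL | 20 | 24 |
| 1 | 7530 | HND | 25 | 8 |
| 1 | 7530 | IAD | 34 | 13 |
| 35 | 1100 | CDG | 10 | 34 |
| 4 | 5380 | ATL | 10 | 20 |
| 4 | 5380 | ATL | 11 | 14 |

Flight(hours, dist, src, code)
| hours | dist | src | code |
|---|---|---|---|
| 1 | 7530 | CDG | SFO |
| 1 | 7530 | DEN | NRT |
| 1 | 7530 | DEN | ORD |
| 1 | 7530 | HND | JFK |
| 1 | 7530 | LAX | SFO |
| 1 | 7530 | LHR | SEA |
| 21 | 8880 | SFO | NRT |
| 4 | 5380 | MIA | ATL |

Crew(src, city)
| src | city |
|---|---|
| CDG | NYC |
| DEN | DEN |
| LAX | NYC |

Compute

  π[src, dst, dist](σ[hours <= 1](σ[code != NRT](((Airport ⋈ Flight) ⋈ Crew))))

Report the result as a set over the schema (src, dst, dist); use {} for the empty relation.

{(CDG, ATL, 7530), (CDG, HND, 7530), (CDG, IAD, 7530), (DEN, ATL, 7530), (DEN, HND, 7530), (DEN, IAD, 7530), (LAX, ATL, 7530), (LAX, HND, 7530), (LAX, IAD, 7530)}

Joining Airport and Flight on hours, dist yields {(1, 7530, ATL, 20, 24, CDG, SFO), (1, 7530, ATL, 20, 24, DEN, NRT), (1, 7530, ATL, 20, 24, DEN, ORD), (1, 7530, ATL, 20, 24, HND, JFK), (1, 7530, ATL, 20, 24, LAX, SFO), (1, 7530, ATL, 20, 24, LHR, SEA), (1, 7530, HND, 25, 8, CDG, SFO), (1, 7530, HND, 25, 8, DEN, NRT), (1, 7530, HND, 25, 8, DEN, ORD), (1, 7530, HND, 25, 8, HND, JFK), (1, 7530, HND, 25, 8, LAX, SFO), (1, 7530, HND, 25, 8, LHR, SEA), (1, 7530, IAD, 34, 13, CDG, SFO), (1, 7530, IAD, 34, 13, DEN, NRT), (1, 7530, IAD, 34, 13, DEN, ORD), (1, 7530, IAD, 34, 13, HND, JFK), (1, 7530, IAD, 34, 13, LAX, SFO), (1, 7530, IAD, 34, 13, LHR, SEA), (4, 5380, ATL, 10, 20, MIA, ATL), (4, 5380, ATL, 11, 14, MIA, ATL)}.
Joining (Airport ⋈ Flight) and Crew on src yields {(1, 7530, ATL, 20, 24, CDG, SFO, NYC), (1, 7530, ATL, 20, 24, DEN, NRT, DEN), (1, 7530, ATL, 20, 24, DEN, ORD, DEN), (1, 7530, ATL, 20, 24, LAX, SFO, NYC), (1, 7530, HND, 25, 8, CDG, SFO, NYC), (1, 7530, HND, 25, 8, DEN, NRT, DEN), (1, 7530, HND, 25, 8, DEN, ORD, DEN), (1, 7530, HND, 25, 8, LAX, SFO, NYC), (1, 7530, IAD, 34, 13, CDG, SFO, NYC), (1, 7530, IAD, 34, 13, DEN, NRT, DEN), (1, 7530, IAD, 34, 13, DEN, ORD, DEN), (1, 7530, IAD, 34, 13, LAX, SFO, NYC)}.
Selection code != NRT: {(1, 7530, ATL, 20, 24, CDG, SFO, NYC), (1, 7530, ATL, 20, 24, DEN, ORD, DEN), (1, 7530, ATL, 20, 24, LAX, SFO, NYC), (1, 7530, HND, 25, 8, CDG, SFO, NYC), (1, 7530, HND, 25, 8, DEN, ORD, DEN), (1, 7530, HND, 25, 8, LAX, SFO, NYC), (1, 7530, IAD, 34, 13, CDG, SFO, NYC), (1, 7530, IAD, 34, 13, DEN, ORD, DEN), (1, 7530, IAD, 34, 13, LAX, SFO, NYC)}
Selection hours <= 1: {(1, 7530, ATL, 20, 24, CDG, SFO, NYC), (1, 7530, ATL, 20, 24, DEN, ORD, DEN), (1, 7530, ATL, 20, 24, LAX, SFO, NYC), (1, 7530, HND, 25, 8, CDG, SFO, NYC), (1, 7530, HND, 25, 8, DEN, ORD, DEN), (1, 7530, HND, 25, 8, LAX, SFO, NYC), (1, 7530, IAD, 34, 13, CDG, SFO, NYC), (1, 7530, IAD, 34, 13, DEN, ORD, DEN), (1, 7530, IAD, 34, 13, LAX, SFO, NYC)}
Keep only column(s) src, dst, dist: {(CDG, ATL, 7530), (CDG, HND, 7530), (CDG, IAD, 7530), (DEN, ATL, 7530), (DEN, HND, 7530), (DEN, IAD, 7530), (LAX, ATL, 7530), (LAX, HND, 7530), (LAX, IAD, 7530)}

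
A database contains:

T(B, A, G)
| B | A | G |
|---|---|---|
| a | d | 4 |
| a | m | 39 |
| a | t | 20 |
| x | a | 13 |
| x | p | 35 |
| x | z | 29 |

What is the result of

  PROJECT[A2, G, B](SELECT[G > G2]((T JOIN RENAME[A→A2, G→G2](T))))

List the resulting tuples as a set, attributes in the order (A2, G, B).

{(a, 29, x), (a, 35, x), (d, 20, a), (d, 39, a), (t, 39, a), (z, 35, x)}

ρ[A→A2, G→G2]: schema becomes (B, A2, G2); tuples unchanged.
Natural join on B: {(a, d, 4, d, 4), (a, d, 4, m, 39), (a, d, 4, t, 20), (a, m, 39, d, 4), (a, m, 39, m, 39), (a, m, 39, t, 20), (a, t, 20, d, 4), (a, t, 20, m, 39), (a, t, 20, t, 20), (x, a, 13, a, 13), (x, a, 13, p, 35), (x, a, 13, z, 29), (x, p, 35, a, 13), (x, p, 35, p, 35), (x, p, 35, z, 29), (x, z, 29, a, 13), (x, z, 29, p, 35), (x, z, 29, z, 29)}
Selection G > G2: {(a, m, 39, d, 4), (a, m, 39, t, 20), (a, t, 20, d, 4), (x, p, 35, a, 13), (x, p, 35, z, 29), (x, z, 29, a, 13)}
π_{A2, G, B} gives {(a, 29, x), (a, 35, x), (d, 20, a), (d, 39, a), (t, 39, a), (z, 35, x)}.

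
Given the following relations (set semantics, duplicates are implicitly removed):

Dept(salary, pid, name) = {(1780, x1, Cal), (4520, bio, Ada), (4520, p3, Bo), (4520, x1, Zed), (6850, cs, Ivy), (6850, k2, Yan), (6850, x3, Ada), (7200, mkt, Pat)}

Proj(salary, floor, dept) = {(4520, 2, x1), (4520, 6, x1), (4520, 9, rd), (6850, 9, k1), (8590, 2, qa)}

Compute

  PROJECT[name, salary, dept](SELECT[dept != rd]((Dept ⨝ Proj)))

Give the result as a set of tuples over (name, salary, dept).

Joining Dept and Proj on salary yields {(4520, bio, Ada, 2, x1), (4520, bio, Ada, 6, x1), (4520, bio, Ada, 9, rd), (4520, p3, Bo, 2, x1), (4520, p3, Bo, 6, x1), (4520, p3, Bo, 9, rd), (4520, x1, Zed, 2, x1), (4520, x1, Zed, 6, x1), (4520, x1, Zed, 9, rd), (6850, cs, Ivy, 9, k1), (6850, k2, Yan, 9, k1), (6850, x3, Ada, 9, k1)}.
Selection dept != rd: {(4520, bio, Ada, 2, x1), (4520, bio, Ada, 6, x1), (4520, p3, Bo, 2, x1), (4520, p3, Bo, 6, x1), (4520, x1, Zed, 2, x1), (4520, x1, Zed, 6, x1), (6850, cs, Ivy, 9, k1), (6850, k2, Yan, 9, k1), (6850, x3, Ada, 9, k1)}
π_{name, salary, dept} gives {(Ada, 4520, x1), (Ada, 6850, k1), (Bo, 4520, x1), (Ivy, 6850, k1), (Yan, 6850, k1), (Zed, 4520, x1)} (3 duplicate(s) eliminated).

{(Ada, 4520, x1), (Ada, 6850, k1), (Bo, 4520, x1), (Ivy, 6850, k1), (Yan, 6850, k1), (Zed, 4520, x1)}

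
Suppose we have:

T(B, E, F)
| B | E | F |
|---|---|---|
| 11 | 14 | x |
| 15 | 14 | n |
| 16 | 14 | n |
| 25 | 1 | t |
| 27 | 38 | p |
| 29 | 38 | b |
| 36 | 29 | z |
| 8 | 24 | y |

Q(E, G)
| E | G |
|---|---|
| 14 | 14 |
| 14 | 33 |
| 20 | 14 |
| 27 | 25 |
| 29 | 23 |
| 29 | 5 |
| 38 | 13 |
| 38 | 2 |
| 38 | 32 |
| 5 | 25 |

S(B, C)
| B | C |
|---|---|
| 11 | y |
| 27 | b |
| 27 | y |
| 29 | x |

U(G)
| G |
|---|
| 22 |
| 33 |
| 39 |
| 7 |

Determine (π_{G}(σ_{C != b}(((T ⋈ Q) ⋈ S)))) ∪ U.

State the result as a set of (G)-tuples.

Joining T and Q on E yields {(11, 14, x, 14), (11, 14, x, 33), (15, 14, n, 14), (15, 14, n, 33), (16, 14, n, 14), (16, 14, n, 33), (27, 38, p, 13), (27, 38, p, 2), (27, 38, p, 32), (29, 38, b, 13), (29, 38, b, 2), (29, 38, b, 32), (36, 29, z, 23), (36, 29, z, 5)}.
Joining (T ⋈ Q) and S on B yields {(11, 14, x, 14, y), (11, 14, x, 33, y), (27, 38, p, 13, b), (27, 38, p, 13, y), (27, 38, p, 2, b), (27, 38, p, 2, y), (27, 38, p, 32, b), (27, 38, p, 32, y), (29, 38, b, 13, x), (29, 38, b, 2, x), (29, 38, b, 32, x)}.
σ[C != b]: keep tuples satisfying C != b → {(11, 14, x, 14, y), (11, 14, x, 33, y), (27, 38, p, 13, y), (27, 38, p, 2, y), (27, 38, p, 32, y), (29, 38, b, 13, x), (29, 38, b, 2, x), (29, 38, b, 32, x)}
Keep only column(s) G (3 duplicate(s) eliminated): {13, 14, 2, 32, 33}
Taking the union: {13, 14, 2, 22, 32, 33, 39, 7}

{13, 14, 2, 22, 32, 33, 39, 7}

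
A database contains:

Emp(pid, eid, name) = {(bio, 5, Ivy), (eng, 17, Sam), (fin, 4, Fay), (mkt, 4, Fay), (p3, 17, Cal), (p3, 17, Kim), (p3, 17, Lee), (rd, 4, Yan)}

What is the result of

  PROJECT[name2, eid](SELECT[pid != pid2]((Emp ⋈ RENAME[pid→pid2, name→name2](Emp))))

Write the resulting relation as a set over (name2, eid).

{(Cal, 17), (Fay, 4), (Kim, 17), (Lee, 17), (Sam, 17), (Yan, 4)}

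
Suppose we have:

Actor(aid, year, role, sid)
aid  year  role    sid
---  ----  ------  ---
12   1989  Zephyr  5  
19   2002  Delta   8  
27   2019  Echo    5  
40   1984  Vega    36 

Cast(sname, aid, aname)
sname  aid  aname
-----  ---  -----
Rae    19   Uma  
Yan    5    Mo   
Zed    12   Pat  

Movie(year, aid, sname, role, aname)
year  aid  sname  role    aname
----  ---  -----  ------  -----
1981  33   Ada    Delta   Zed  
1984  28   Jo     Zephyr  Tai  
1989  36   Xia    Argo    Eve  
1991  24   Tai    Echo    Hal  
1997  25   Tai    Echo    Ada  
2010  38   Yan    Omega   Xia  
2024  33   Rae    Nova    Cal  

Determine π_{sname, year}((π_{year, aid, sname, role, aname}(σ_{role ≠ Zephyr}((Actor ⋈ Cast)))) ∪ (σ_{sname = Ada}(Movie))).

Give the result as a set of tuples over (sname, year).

{(Ada, 1981), (Rae, 2002)}

Joining Actor and Cast on aid yields {(12, 1989, Zephyr, 5, Zed, Pat), (19, 2002, Delta, 8, Rae, Uma)}.
Apply σ_{role ≠ Zephyr}; surviving tuples: {(19, 2002, Delta, 8, Rae, Uma)}
Keep only column(s) year, aid, sname, role, aname: {(2002, 19, Rae, Delta, Uma)}
Apply σ_{sname = Ada}; surviving tuples: {(1981, 33, Ada, Delta, Zed)}
Set union of the two operands is {(1981, 33, Ada, Delta, Zed), (2002, 19, Rae, Delta, Uma)}.
Keep only column(s) sname, year: {(Ada, 1981), (Rae, 2002)}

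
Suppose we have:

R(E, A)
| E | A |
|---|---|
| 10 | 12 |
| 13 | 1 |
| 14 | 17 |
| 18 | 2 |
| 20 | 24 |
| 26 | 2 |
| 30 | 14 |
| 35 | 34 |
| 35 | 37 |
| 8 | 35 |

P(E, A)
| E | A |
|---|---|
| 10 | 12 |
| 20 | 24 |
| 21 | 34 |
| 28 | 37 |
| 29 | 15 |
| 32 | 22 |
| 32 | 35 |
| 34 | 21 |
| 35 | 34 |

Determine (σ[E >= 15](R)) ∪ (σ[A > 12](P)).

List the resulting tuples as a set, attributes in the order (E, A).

Apply σ_{E >= 15}; surviving tuples: {(18, 2), (20, 24), (26, 2), (30, 14), (35, 34), (35, 37)}
Apply σ_{A > 12}; surviving tuples: {(20, 24), (21, 34), (28, 37), (29, 15), (32, 22), (32, 35), (34, 21), (35, 34)}
Set union of the two operands is {(18, 2), (20, 24), (21, 34), (26, 2), (28, 37), (29, 15), (30, 14), (32, 22), (32, 35), (34, 21), (35, 34), (35, 37)}.

{(18, 2), (20, 24), (21, 34), (26, 2), (28, 37), (29, 15), (30, 14), (32, 22), (32, 35), (34, 21), (35, 34), (35, 37)}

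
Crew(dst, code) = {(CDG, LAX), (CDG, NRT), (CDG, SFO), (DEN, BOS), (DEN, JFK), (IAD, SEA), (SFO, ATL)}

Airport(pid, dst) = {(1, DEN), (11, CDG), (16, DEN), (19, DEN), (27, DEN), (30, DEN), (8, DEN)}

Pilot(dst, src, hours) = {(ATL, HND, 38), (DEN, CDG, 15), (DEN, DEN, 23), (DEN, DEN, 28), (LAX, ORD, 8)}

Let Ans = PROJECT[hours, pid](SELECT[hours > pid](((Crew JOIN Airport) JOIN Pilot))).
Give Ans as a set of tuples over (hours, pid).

Crew ⋈ Airport (natural join on dst): {(CDG, LAX, 11), (CDG, NRT, 11), (CDG, SFO, 11), (DEN, BOS, 1), (DEN, BOS, 16), (DEN, BOS, 19), (DEN, BOS, 27), (DEN, BOS, 30), (DEN, BOS, 8), (DEN, JFK, 1), (DEN, JFK, 16), (DEN, JFK, 19), (DEN, JFK, 27), (DEN, JFK, 30), (DEN, JFK, 8)}
(Crew JOIN Airport) ⋈ Pilot (natural join on dst): {(DEN, BOS, 1, CDG, 15), (DEN, BOS, 1, DEN, 23), (DEN, BOS, 1, DEN, 28), (DEN, BOS, 16, CDG, 15), (DEN, BOS, 16, DEN, 23), (DEN, BOS, 16, DEN, 28), (DEN, BOS, 19, CDG, 15), (DEN, BOS, 19, DEN, 23), (DEN, BOS, 19, DEN, 28), (DEN, BOS, 27, CDG, 15), (DEN, BOS, 27, DEN, 23), (DEN, BOS, 27, DEN, 28), (DEN, BOS, 30, CDG, 15), (DEN, BOS, 30, DEN, 23), (DEN, BOS, 30, DEN, 28), (DEN, BOS, 8, CDG, 15), (DEN, BOS, 8, DEN, 23), (DEN, BOS, 8, DEN, 28), (DEN, JFK, 1, CDG, 15), (DEN, JFK, 1, DEN, 23), (DEN, JFK, 1, DEN, 28), (DEN, JFK, 16, CDG, 15), (DEN, JFK, 16, DEN, 23), (DEN, JFK, 16, DEN, 28), (DEN, JFK, 19, CDG, 15), (DEN, JFK, 19, DEN, 23), (DEN, JFK, 19, DEN, 28), (DEN, JFK, 27, CDG, 15), (DEN, JFK, 27, DEN, 23), (DEN, JFK, 27, DEN, 28), (DEN, JFK, 30, CDG, 15), (DEN, JFK, 30, DEN, 23), (DEN, JFK, 30, DEN, 28), (DEN, JFK, 8, CDG, 15), (DEN, JFK, 8, DEN, 23), (DEN, JFK, 8, DEN, 28)}
σ[hours > pid]: keep tuples satisfying hours > pid → {(DEN, BOS, 1, CDG, 15), (DEN, BOS, 1, DEN, 23), (DEN, BOS, 1, DEN, 28), (DEN, BOS, 16, DEN, 23), (DEN, BOS, 16, DEN, 28), (DEN, BOS, 19, DEN, 23), (DEN, BOS, 19, DEN, 28), (DEN, BOS, 27, DEN, 28), (DEN, BOS, 8, CDG, 15), (DEN, BOS, 8, DEN, 23), (DEN, BOS, 8, DEN, 28), (DEN, JFK, 1, CDG, 15), (DEN, JFK, 1, DEN, 23), (DEN, JFK, 1, DEN, 28), (DEN, JFK, 16, DEN, 23), (DEN, JFK, 16, DEN, 28), (DEN, JFK, 19, DEN, 23), (DEN, JFK, 19, DEN, 28), (DEN, JFK, 27, DEN, 28), (DEN, JFK, 8, CDG, 15), (DEN, JFK, 8, DEN, 23), (DEN, JFK, 8, DEN, 28)}
π_{hours, pid} gives {(15, 1), (15, 8), (23, 1), (23, 16), (23, 19), (23, 8), (28, 1), (28, 16), (28, 19), (28, 27), (28, 8)} (11 duplicate(s) eliminated).

{(15, 1), (15, 8), (23, 1), (23, 16), (23, 19), (23, 8), (28, 1), (28, 16), (28, 19), (28, 27), (28, 8)}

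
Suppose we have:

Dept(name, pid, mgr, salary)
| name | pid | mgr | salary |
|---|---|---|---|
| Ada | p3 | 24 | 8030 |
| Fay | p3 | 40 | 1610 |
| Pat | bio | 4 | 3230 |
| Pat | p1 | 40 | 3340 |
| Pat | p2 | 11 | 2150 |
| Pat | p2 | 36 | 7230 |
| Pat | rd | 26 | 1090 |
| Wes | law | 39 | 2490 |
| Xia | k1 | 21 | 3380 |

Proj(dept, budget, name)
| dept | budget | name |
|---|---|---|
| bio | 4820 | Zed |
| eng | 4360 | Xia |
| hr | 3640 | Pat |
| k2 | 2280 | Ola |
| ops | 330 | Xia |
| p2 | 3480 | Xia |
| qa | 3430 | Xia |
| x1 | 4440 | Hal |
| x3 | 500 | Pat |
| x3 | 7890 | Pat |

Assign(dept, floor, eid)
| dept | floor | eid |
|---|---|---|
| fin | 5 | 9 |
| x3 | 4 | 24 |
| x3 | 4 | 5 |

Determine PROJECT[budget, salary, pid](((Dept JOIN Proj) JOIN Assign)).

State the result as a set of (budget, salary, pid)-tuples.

{(500, 1090, rd), (500, 2150, p2), (500, 3230, bio), (500, 3340, p1), (500, 7230, p2), (7890, 1090, rd), (7890, 2150, p2), (7890, 3230, bio), (7890, 3340, p1), (7890, 7230, p2)}

Natural join on name: {(Pat, bio, 4, 3230, hr, 3640), (Pat, bio, 4, 3230, x3, 500), (Pat, bio, 4, 3230, x3, 7890), (Pat, p1, 40, 3340, hr, 3640), (Pat, p1, 40, 3340, x3, 500), (Pat, p1, 40, 3340, x3, 7890), (Pat, p2, 11, 2150, hr, 3640), (Pat, p2, 11, 2150, x3, 500), (Pat, p2, 11, 2150, x3, 7890), (Pat, p2, 36, 7230, hr, 3640), (Pat, p2, 36, 7230, x3, 500), (Pat, p2, 36, 7230, x3, 7890), (Pat, rd, 26, 1090, hr, 3640), (Pat, rd, 26, 1090, x3, 500), (Pat, rd, 26, 1090, x3, 7890), (Xia, k1, 21, 3380, eng, 4360), (Xia, k1, 21, 3380, ops, 330), (Xia, k1, 21, 3380, p2, 3480), (Xia, k1, 21, 3380, qa, 3430)}
Natural join on dept: {(Pat, bio, 4, 3230, x3, 500, 4, 24), (Pat, bio, 4, 3230, x3, 500, 4, 5), (Pat, bio, 4, 3230, x3, 7890, 4, 24), (Pat, bio, 4, 3230, x3, 7890, 4, 5), (Pat, p1, 40, 3340, x3, 500, 4, 24), (Pat, p1, 40, 3340, x3, 500, 4, 5), (Pat, p1, 40, 3340, x3, 7890, 4, 24), (Pat, p1, 40, 3340, x3, 7890, 4, 5), (Pat, p2, 11, 2150, x3, 500, 4, 24), (Pat, p2, 11, 2150, x3, 500, 4, 5), (Pat, p2, 11, 2150, x3, 7890, 4, 24), (Pat, p2, 11, 2150, x3, 7890, 4, 5), (Pat, p2, 36, 7230, x3, 500, 4, 24), (Pat, p2, 36, 7230, x3, 500, 4, 5), (Pat, p2, 36, 7230, x3, 7890, 4, 24), (Pat, p2, 36, 7230, x3, 7890, 4, 5), (Pat, rd, 26, 1090, x3, 500, 4, 24), (Pat, rd, 26, 1090, x3, 500, 4, 5), (Pat, rd, 26, 1090, x3, 7890, 4, 24), (Pat, rd, 26, 1090, x3, 7890, 4, 5)}
Keep only column(s) budget, salary, pid (10 duplicate(s) eliminated): {(500, 1090, rd), (500, 2150, p2), (500, 3230, bio), (500, 3340, p1), (500, 7230, p2), (7890, 1090, rd), (7890, 2150, p2), (7890, 3230, bio), (7890, 3340, p1), (7890, 7230, p2)}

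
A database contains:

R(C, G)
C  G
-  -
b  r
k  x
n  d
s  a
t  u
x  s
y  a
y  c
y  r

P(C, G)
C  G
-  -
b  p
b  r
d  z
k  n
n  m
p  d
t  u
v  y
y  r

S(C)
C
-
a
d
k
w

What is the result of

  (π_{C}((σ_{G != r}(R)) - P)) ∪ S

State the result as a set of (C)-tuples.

{a, d, k, n, s, w, x, y}

Apply σ_{G != r}; surviving tuples: {(k, x), (n, d), (s, a), (t, u), (x, s), (y, a), (y, c)}
Difference: {(k, x), (n, d), (s, a), (t, u), (x, s), (y, a), (y, c)} with {(b, p), (b, r), (d, z), (k, n), (n, m), (p, d), (t, u), (v, y), (y, r)} → {(k, x), (n, d), (s, a), (x, s), (y, a), (y, c)}
Keep only column(s) C (1 duplicate(s) eliminated): {k, n, s, x, y}
Union: {k, n, s, x, y} with {a, d, k, w} → {a, d, k, n, s, w, x, y}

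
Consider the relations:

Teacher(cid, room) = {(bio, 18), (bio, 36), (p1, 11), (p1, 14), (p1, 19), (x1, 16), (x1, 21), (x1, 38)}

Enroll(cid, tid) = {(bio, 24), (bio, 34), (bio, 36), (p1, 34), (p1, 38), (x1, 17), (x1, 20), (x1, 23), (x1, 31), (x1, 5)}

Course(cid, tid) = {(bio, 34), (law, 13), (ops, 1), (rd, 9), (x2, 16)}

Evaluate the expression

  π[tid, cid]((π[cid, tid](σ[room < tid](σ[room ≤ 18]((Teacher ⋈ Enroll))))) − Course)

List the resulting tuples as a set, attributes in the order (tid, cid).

{(17, x1), (20, x1), (23, x1), (24, bio), (31, x1), (34, p1), (36, bio), (38, p1)}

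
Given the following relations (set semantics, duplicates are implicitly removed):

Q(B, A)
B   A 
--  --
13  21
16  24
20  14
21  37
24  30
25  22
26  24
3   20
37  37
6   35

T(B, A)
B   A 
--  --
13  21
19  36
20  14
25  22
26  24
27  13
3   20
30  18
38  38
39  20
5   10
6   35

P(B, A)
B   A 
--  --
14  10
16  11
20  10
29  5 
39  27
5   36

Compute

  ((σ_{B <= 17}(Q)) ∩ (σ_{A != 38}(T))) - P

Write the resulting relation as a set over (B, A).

{(13, 21), (3, 20), (6, 35)}

Selection B <= 17: {(13, 21), (16, 24), (3, 20), (6, 35)}
Selection A != 38: {(13, 21), (19, 36), (20, 14), (25, 22), (26, 24), (27, 13), (3, 20), (30, 18), (39, 20), (5, 10), (6, 35)}
Set intersection of the two operands is {(13, 21), (3, 20), (6, 35)}.
Set difference of the two operands is {(13, 21), (3, 20), (6, 35)}.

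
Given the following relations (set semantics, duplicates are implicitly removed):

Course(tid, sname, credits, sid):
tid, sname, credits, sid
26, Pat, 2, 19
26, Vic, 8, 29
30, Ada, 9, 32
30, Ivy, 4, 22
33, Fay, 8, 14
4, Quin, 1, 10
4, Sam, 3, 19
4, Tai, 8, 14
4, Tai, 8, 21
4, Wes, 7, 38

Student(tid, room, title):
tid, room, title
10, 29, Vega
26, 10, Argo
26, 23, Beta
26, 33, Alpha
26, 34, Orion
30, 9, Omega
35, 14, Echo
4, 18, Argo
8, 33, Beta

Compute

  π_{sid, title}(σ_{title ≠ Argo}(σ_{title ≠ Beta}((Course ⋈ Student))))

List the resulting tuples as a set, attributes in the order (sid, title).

{(19, Alpha), (19, Orion), (22, Omega), (29, Alpha), (29, Orion), (32, Omega)}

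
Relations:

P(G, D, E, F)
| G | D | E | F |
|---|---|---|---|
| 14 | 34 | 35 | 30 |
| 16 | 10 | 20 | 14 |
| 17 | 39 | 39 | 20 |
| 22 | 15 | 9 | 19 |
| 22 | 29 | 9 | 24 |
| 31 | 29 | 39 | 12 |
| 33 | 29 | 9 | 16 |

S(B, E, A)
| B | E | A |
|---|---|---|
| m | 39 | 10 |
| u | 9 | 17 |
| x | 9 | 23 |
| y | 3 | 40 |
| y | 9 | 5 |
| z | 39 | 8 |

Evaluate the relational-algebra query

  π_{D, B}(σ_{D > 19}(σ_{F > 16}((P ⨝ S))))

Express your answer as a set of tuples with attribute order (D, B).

{(29, u), (29, x), (29, y), (39, m), (39, z)}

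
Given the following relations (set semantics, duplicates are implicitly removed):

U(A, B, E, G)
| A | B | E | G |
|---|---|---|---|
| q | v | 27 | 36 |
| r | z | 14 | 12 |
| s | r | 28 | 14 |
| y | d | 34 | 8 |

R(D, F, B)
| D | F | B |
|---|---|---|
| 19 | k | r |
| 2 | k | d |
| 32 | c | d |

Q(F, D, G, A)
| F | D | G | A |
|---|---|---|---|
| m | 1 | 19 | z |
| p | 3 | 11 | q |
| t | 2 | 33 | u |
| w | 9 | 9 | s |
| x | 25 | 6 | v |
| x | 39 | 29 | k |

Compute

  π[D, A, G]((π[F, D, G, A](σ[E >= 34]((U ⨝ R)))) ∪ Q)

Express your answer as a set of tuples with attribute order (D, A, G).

{(1, z, 19), (2, u, 33), (2, y, 8), (25, v, 6), (3, q, 11), (32, y, 8), (39, k, 29), (9, s, 9)}

Joining U and R on B yields {(s, r, 28, 14, 19, k), (y, d, 34, 8, 2, k), (y, d, 34, 8, 32, c)}.
Filtering on E >= 34 leaves {(y, d, 34, 8, 2, k), (y, d, 34, 8, 32, c)}.
π_{F, D, G, A} gives {(c, 32, 8, y), (k, 2, 8, y)}.
Taking the union: {(c, 32, 8, y), (k, 2, 8, y), (m, 1, 19, z), (p, 3, 11, q), (t, 2, 33, u), (w, 9, 9, s), (x, 25, 6, v), (x, 39, 29, k)}
π_{D, A, G} gives {(1, z, 19), (2, u, 33), (2, y, 8), (25, v, 6), (3, q, 11), (32, y, 8), (39, k, 29), (9, s, 9)}.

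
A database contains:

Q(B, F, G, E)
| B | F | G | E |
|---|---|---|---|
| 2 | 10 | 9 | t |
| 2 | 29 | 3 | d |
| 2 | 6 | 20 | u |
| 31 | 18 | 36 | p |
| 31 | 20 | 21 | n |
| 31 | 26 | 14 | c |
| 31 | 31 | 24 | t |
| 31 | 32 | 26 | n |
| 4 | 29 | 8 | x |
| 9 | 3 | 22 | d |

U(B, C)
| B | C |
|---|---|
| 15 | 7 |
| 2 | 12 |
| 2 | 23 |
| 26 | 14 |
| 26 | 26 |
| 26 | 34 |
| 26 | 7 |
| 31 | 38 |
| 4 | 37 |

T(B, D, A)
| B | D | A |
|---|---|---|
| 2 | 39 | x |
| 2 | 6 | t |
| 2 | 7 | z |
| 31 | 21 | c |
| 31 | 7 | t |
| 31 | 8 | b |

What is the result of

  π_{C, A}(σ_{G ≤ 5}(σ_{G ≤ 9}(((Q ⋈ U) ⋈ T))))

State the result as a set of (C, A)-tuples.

{(12, t), (12, x), (12, z), (23, t), (23, x), (23, z)}

Q ⋈ U (natural join on B): {(2, 10, 9, t, 12), (2, 10, 9, t, 23), (2, 29, 3, d, 12), (2, 29, 3, d, 23), (2, 6, 20, u, 12), (2, 6, 20, u, 23), (31, 18, 36, p, 38), (31, 20, 21, n, 38), (31, 26, 14, c, 38), (31, 31, 24, t, 38), (31, 32, 26, n, 38), (4, 29, 8, x, 37)}
(Q ⋈ U) ⋈ T (natural join on B): {(2, 10, 9, t, 12, 39, x), (2, 10, 9, t, 12, 6, t), (2, 10, 9, t, 12, 7, z), (2, 10, 9, t, 23, 39, x), (2, 10, 9, t, 23, 6, t), (2, 10, 9, t, 23, 7, z), (2, 29, 3, d, 12, 39, x), (2, 29, 3, d, 12, 6, t), (2, 29, 3, d, 12, 7, z), (2, 29, 3, d, 23, 39, x), (2, 29, 3, d, 23, 6, t), (2, 29, 3, d, 23, 7, z), (2, 6, 20, u, 12, 39, x), (2, 6, 20, u, 12, 6, t), (2, 6, 20, u, 12, 7, z), (2, 6, 20, u, 23, 39, x), (2, 6, 20, u, 23, 6, t), (2, 6, 20, u, 23, 7, z), (31, 18, 36, p, 38, 21, c), (31, 18, 36, p, 38, 7, t), (31, 18, 36, p, 38, 8, b), (31, 20, 21, n, 38, 21, c), (31, 20, 21, n, 38, 7, t), (31, 20, 21, n, 38, 8, b), (31, 26, 14, c, 38, 21, c), (31, 26, 14, c, 38, 7, t), (31, 26, 14, c, 38, 8, b), (31, 31, 24, t, 38, 21, c), (31, 31, 24, t, 38, 7, t), (31, 31, 24, t, 38, 8, b), (31, 32, 26, n, 38, 21, c), (31, 32, 26, n, 38, 7, t), (31, 32, 26, n, 38, 8, b)}
σ[G ≤ 9]: keep tuples satisfying G ≤ 9 → {(2, 10, 9, t, 12, 39, x), (2, 10, 9, t, 12, 6, t), (2, 10, 9, t, 12, 7, z), (2, 10, 9, t, 23, 39, x), (2, 10, 9, t, 23, 6, t), (2, 10, 9, t, 23, 7, z), (2, 29, 3, d, 12, 39, x), (2, 29, 3, d, 12, 6, t), (2, 29, 3, d, 12, 7, z), (2, 29, 3, d, 23, 39, x), (2, 29, 3, d, 23, 6, t), (2, 29, 3, d, 23, 7, z)}
σ[G ≤ 5]: keep tuples satisfying G ≤ 5 → {(2, 29, 3, d, 12, 39, x), (2, 29, 3, d, 12, 6, t), (2, 29, 3, d, 12, 7, z), (2, 29, 3, d, 23, 39, x), (2, 29, 3, d, 23, 6, t), (2, 29, 3, d, 23, 7, z)}
Projecting to C, A: {(12, t), (12, x), (12, z), (23, t), (23, x), (23, z)}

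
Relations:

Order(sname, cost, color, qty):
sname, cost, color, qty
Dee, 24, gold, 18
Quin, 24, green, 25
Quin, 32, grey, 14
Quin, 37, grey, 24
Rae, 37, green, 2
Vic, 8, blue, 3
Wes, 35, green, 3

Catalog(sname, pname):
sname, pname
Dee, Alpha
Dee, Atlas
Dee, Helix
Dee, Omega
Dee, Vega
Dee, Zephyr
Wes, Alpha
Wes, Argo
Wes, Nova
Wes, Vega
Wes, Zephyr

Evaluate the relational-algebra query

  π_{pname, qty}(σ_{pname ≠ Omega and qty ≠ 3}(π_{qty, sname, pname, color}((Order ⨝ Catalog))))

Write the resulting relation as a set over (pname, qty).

{(Alpha, 18), (Atlas, 18), (Helix, 18), (Vega, 18), (Zephyr, 18)}

Order ⋈ Catalog (natural join on sname): {(Dee, 24, gold, 18, Alpha), (Dee, 24, gold, 18, Atlas), (Dee, 24, gold, 18, Helix), (Dee, 24, gold, 18, Omega), (Dee, 24, gold, 18, Vega), (Dee, 24, gold, 18, Zephyr), (Wes, 35, green, 3, Alpha), (Wes, 35, green, 3, Argo), (Wes, 35, green, 3, Nova), (Wes, 35, green, 3, Vega), (Wes, 35, green, 3, Zephyr)}
π_{qty, sname, pname, color} gives {(18, Dee, Alpha, gold), (18, Dee, Atlas, gold), (18, Dee, Helix, gold), (18, Dee, Omega, gold), (18, Dee, Vega, gold), (18, Dee, Zephyr, gold), (3, Wes, Alpha, green), (3, Wes, Argo, green), (3, Wes, Nova, green), (3, Wes, Vega, green), (3, Wes, Zephyr, green)}.
σ[pname ≠ Omega and qty ≠ 3]: keep tuples satisfying pname ≠ Omega and qty ≠ 3 → {(18, Dee, Alpha, gold), (18, Dee, Atlas, gold), (18, Dee, Helix, gold), (18, Dee, Vega, gold), (18, Dee, Zephyr, gold)}
π_{pname, qty} gives {(Alpha, 18), (Atlas, 18), (Helix, 18), (Vega, 18), (Zephyr, 18)}.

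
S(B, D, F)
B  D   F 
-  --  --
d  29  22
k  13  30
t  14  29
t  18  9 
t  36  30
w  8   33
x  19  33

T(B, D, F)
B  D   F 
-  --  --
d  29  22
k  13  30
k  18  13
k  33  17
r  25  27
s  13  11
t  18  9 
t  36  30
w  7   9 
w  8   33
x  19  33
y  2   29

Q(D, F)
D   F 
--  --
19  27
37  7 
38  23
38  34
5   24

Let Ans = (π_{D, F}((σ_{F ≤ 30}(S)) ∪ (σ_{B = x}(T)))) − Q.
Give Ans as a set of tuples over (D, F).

{(13, 30), (14, 29), (18, 9), (19, 33), (29, 22), (36, 30)}

Selection F ≤ 30: {(d, 29, 22), (k, 13, 30), (t, 14, 29), (t, 18, 9), (t, 36, 30)}
Selection B = x: {(x, 19, 33)}
Union: {(d, 29, 22), (k, 13, 30), (t, 14, 29), (t, 18, 9), (t, 36, 30)} with {(x, 19, 33)} → {(d, 29, 22), (k, 13, 30), (t, 14, 29), (t, 18, 9), (t, 36, 30), (x, 19, 33)}
π_{D, F} gives {(13, 30), (14, 29), (18, 9), (19, 33), (29, 22), (36, 30)}.
Difference: {(13, 30), (14, 29), (18, 9), (19, 33), (29, 22), (36, 30)} with {(19, 27), (37, 7), (38, 23), (38, 34), (5, 24)} → {(13, 30), (14, 29), (18, 9), (19, 33), (29, 22), (36, 30)}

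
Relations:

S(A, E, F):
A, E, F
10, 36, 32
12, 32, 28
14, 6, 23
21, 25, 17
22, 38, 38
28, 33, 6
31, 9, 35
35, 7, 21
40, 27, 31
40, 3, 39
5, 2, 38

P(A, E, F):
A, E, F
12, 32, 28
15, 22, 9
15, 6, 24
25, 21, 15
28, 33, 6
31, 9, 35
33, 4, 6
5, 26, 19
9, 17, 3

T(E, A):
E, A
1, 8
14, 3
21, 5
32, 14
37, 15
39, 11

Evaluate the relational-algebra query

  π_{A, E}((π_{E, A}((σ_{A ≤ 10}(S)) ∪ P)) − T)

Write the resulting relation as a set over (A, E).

σ[A ≤ 10]: keep tuples satisfying A ≤ 10 → {(10, 36, 32), (5, 2, 38)}
Taking the union: {(10, 36, 32), (12, 32, 28), (15, 22, 9), (15, 6, 24), (25, 21, 15), (28, 33, 6), (31, 9, 35), (33, 4, 6), (5, 2, 38), (5, 26, 19), (9, 17, 3)}
π[E, A]: project onto (E, A) → {(17, 9), (2, 5), (21, 25), (22, 15), (26, 5), (32, 12), (33, 28), (36, 10), (4, 33), (6, 15), (9, 31)}
Taking the difference: {(17, 9), (2, 5), (21, 25), (22, 15), (26, 5), (32, 12), (33, 28), (36, 10), (4, 33), (6, 15), (9, 31)}
π[A, E]: project onto (A, E) → {(10, 36), (12, 32), (15, 22), (15, 6), (25, 21), (28, 33), (31, 9), (33, 4), (5, 2), (5, 26), (9, 17)}

{(10, 36), (12, 32), (15, 22), (15, 6), (25, 21), (28, 33), (31, 9), (33, 4), (5, 2), (5, 26), (9, 17)}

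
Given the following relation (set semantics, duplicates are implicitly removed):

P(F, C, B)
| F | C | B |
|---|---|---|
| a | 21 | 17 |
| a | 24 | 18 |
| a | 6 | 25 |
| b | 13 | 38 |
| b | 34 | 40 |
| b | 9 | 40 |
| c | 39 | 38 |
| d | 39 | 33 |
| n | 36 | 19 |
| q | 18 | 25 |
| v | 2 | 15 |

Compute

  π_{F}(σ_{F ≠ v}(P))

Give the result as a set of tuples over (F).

σ[F ≠ v]: keep tuples satisfying F ≠ v → {(a, 21, 17), (a, 24, 18), (a, 6, 25), (b, 13, 38), (b, 34, 40), (b, 9, 40), (c, 39, 38), (d, 39, 33), (n, 36, 19), (q, 18, 25)}
π_{F} gives {a, b, c, d, n, q} (4 duplicate(s) eliminated).

{a, b, c, d, n, q}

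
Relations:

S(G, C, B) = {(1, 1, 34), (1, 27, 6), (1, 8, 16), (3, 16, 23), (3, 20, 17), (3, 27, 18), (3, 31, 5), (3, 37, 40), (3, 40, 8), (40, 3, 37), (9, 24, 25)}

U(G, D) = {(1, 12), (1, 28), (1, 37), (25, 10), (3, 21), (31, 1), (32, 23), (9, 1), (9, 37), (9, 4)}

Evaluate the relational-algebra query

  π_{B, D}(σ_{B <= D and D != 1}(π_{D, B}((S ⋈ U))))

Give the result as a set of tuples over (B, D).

{(16, 28), (16, 37), (17, 21), (18, 21), (25, 37), (34, 37), (5, 21), (6, 12), (6, 28), (6, 37), (8, 21)}

Natural join on G: {(1, 1, 34, 12), (1, 1, 34, 28), (1, 1, 34, 37), (1, 27, 6, 12), (1, 27, 6, 28), (1, 27, 6, 37), (1, 8, 16, 12), (1, 8, 16, 28), (1, 8, 16, 37), (3, 16, 23, 21), (3, 20, 17, 21), (3, 27, 18, 21), (3, 31, 5, 21), (3, 37, 40, 21), (3, 40, 8, 21), (9, 24, 25, 1), (9, 24, 25, 37), (9, 24, 25, 4)}
Keep only column(s) D, B: {(1, 25), (12, 16), (12, 34), (12, 6), (21, 17), (21, 18), (21, 23), (21, 40), (21, 5), (21, 8), (28, 16), (28, 34), (28, 6), (37, 16), (37, 25), (37, 34), (37, 6), (4, 25)}
Filtering on B <= D and D != 1 leaves {(12, 6), (21, 17), (21, 18), (21, 5), (21, 8), (28, 16), (28, 6), (37, 16), (37, 25), (37, 34), (37, 6)}.
Keep only column(s) B, D: {(16, 28), (16, 37), (17, 21), (18, 21), (25, 37), (34, 37), (5, 21), (6, 12), (6, 28), (6, 37), (8, 21)}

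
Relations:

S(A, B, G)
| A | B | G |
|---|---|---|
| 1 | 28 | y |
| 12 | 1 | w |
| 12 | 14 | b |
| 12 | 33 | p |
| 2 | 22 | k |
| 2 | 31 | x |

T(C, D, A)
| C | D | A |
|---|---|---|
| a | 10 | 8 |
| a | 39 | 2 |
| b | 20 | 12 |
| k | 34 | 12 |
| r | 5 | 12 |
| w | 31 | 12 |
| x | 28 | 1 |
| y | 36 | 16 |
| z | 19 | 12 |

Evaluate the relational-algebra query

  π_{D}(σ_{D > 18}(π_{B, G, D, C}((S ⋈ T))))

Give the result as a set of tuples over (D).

Joining S and T on A yields {(1, 28, y, x, 28), (12, 1, w, b, 20), (12, 1, w, k, 34), (12, 1, w, r, 5), (12, 1, w, w, 31), (12, 1, w, z, 19), (12, 14, b, b, 20), (12, 14, b, k, 34), (12, 14, b, r, 5), (12, 14, b, w, 31), (12, 14, b, z, 19), (12, 33, p, b, 20), (12, 33, p, k, 34), (12, 33, p, r, 5), (12, 33, p, w, 31), (12, 33, p, z, 19), (2, 22, k, a, 39), (2, 31, x, a, 39)}.
Projecting to B, G, D, C: {(1, w, 19, z), (1, w, 20, b), (1, w, 31, w), (1, w, 34, k), (1, w, 5, r), (14, b, 19, z), (14, b, 20, b), (14, b, 31, w), (14, b, 34, k), (14, b, 5, r), (22, k, 39, a), (28, y, 28, x), (31, x, 39, a), (33, p, 19, z), (33, p, 20, b), (33, p, 31, w), (33, p, 34, k), (33, p, 5, r)}
Filtering on D > 18 leaves {(1, w, 19, z), (1, w, 20, b), (1, w, 31, w), (1, w, 34, k), (14, b, 19, z), (14, b, 20, b), (14, b, 31, w), (14, b, 34, k), (22, k, 39, a), (28, y, 28, x), (31, x, 39, a), (33, p, 19, z), (33, p, 20, b), (33, p, 31, w), (33, p, 34, k)}.
Projecting to D (9 duplicate(s) eliminated): {19, 20, 28, 31, 34, 39}

{19, 20, 28, 31, 34, 39}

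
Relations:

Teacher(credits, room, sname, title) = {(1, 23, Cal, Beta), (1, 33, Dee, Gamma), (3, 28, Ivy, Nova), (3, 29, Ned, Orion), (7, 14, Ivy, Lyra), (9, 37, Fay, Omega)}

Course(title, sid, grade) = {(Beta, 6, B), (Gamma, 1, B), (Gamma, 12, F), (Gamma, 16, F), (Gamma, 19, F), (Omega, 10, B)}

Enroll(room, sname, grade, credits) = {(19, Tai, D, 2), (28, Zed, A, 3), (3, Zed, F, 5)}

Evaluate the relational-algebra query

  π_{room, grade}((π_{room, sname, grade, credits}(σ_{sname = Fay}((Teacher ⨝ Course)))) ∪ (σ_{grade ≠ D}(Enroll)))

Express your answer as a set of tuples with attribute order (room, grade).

Teacher ⋈ Course (natural join on title): {(1, 23, Cal, Beta, 6, B), (1, 33, Dee, Gamma, 1, B), (1, 33, Dee, Gamma, 12, F), (1, 33, Dee, Gamma, 16, F), (1, 33, Dee, Gamma, 19, F), (9, 37, Fay, Omega, 10, B)}
Filtering on sname = Fay leaves {(9, 37, Fay, Omega, 10, B)}.
π[room, sname, grade, credits]: project onto (room, sname, grade, credits) → {(37, Fay, B, 9)}
Filtering on grade ≠ D leaves {(28, Zed, A, 3), (3, Zed, F, 5)}.
Taking the union: {(28, Zed, A, 3), (3, Zed, F, 5), (37, Fay, B, 9)}
π[room, grade]: project onto (room, grade) → {(28, A), (3, F), (37, B)}

{(28, A), (3, F), (37, B)}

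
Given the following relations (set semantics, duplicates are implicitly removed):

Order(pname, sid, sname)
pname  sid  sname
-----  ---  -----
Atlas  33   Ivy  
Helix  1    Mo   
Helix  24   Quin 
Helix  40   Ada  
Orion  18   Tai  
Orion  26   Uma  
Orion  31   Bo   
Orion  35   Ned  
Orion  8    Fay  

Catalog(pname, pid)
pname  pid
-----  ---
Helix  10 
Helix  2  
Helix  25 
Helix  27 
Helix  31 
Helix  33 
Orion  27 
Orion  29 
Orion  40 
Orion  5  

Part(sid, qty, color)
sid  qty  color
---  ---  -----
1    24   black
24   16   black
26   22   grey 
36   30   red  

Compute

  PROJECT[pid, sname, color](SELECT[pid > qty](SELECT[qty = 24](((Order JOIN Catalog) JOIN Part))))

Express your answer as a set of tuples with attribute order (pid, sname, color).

Joining Order and Catalog on pname yields {(Helix, 1, Mo, 10), (Helix, 1, Mo, 2), (Helix, 1, Mo, 25), (Helix, 1, Mo, 27), (Helix, 1, Mo, 31), (Helix, 1, Mo, 33), (Helix, 24, Quin, 10), (Helix, 24, Quin, 2), (Helix, 24, Quin, 25), (Helix, 24, Quin, 27), (Helix, 24, Quin, 31), (Helix, 24, Quin, 33), (Helix, 40, Ada, 10), (Helix, 40, Ada, 2), (Helix, 40, Ada, 25), (Helix, 40, Ada, 27), (Helix, 40, Ada, 31), (Helix, 40, Ada, 33), (Orion, 18, Tai, 27), (Orion, 18, Tai, 29), (Orion, 18, Tai, 40), (Orion, 18, Tai, 5), (Orion, 26, Uma, 27), (Orion, 26, Uma, 29), (Orion, 26, Uma, 40), (Orion, 26, Uma, 5), (Orion, 31, Bo, 27), (Orion, 31, Bo, 29), (Orion, 31, Bo, 40), (Orion, 31, Bo, 5), (Orion, 35, Ned, 27), (Orion, 35, Ned, 29), (Orion, 35, Ned, 40), (Orion, 35, Ned, 5), (Orion, 8, Fay, 27), (Orion, 8, Fay, 29), (Orion, 8, Fay, 40), (Orion, 8, Fay, 5)}.
Joining (Order JOIN Catalog) and Part on sid yields {(Helix, 1, Mo, 10, 24, black), (Helix, 1, Mo, 2, 24, black), (Helix, 1, Mo, 25, 24, black), (Helix, 1, Mo, 27, 24, black), (Helix, 1, Mo, 31, 24, black), (Helix, 1, Mo, 33, 24, black), (Helix, 24, Quin, 10, 16, black), (Helix, 24, Quin, 2, 16, black), (Helix, 24, Quin, 25, 16, black), (Helix, 24, Quin, 27, 16, black), (Helix, 24, Quin, 31, 16, black), (Helix, 24, Quin, 33, 16, black), (Orion, 26, Uma, 27, 22, grey), (Orion, 26, Uma, 29, 22, grey), (Orion, 26, Uma, 40, 22, grey), (Orion, 26, Uma, 5, 22, grey)}.
Selection qty = 24: {(Helix, 1, Mo, 10, 24, black), (Helix, 1, Mo, 2, 24, black), (Helix, 1, Mo, 25, 24, black), (Helix, 1, Mo, 27, 24, black), (Helix, 1, Mo, 31, 24, black), (Helix, 1, Mo, 33, 24, black)}
Selection pid > qty: {(Helix, 1, Mo, 25, 24, black), (Helix, 1, Mo, 27, 24, black), (Helix, 1, Mo, 31, 24, black), (Helix, 1, Mo, 33, 24, black)}
Keep only column(s) pid, sname, color: {(25, Mo, black), (27, Mo, black), (31, Mo, black), (33, Mo, black)}

{(25, Mo, black), (27, Mo, black), (31, Mo, black), (33, Mo, black)}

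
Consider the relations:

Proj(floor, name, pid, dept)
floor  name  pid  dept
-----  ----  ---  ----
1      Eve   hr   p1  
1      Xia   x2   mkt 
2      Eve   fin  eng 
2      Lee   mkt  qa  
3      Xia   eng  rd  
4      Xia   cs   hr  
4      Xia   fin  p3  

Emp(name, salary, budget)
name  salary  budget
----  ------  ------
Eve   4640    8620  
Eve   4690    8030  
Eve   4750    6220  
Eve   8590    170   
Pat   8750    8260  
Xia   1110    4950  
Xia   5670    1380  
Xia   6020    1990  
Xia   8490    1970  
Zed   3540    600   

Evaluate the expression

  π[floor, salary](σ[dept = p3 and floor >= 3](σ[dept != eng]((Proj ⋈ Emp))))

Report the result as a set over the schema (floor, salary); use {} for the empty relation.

{(4, 1110), (4, 5670), (4, 6020), (4, 8490)}

Natural join on name: {(1, Eve, hr, p1, 4640, 8620), (1, Eve, hr, p1, 4690, 8030), (1, Eve, hr, p1, 4750, 6220), (1, Eve, hr, p1, 8590, 170), (1, Xia, x2, mkt, 1110, 4950), (1, Xia, x2, mkt, 5670, 1380), (1, Xia, x2, mkt, 6020, 1990), (1, Xia, x2, mkt, 8490, 1970), (2, Eve, fin, eng, 4640, 8620), (2, Eve, fin, eng, 4690, 8030), (2, Eve, fin, eng, 4750, 6220), (2, Eve, fin, eng, 8590, 170), (3, Xia, eng, rd, 1110, 4950), (3, Xia, eng, rd, 5670, 1380), (3, Xia, eng, rd, 6020, 1990), (3, Xia, eng, rd, 8490, 1970), (4, Xia, cs, hr, 1110, 4950), (4, Xia, cs, hr, 5670, 1380), (4, Xia, cs, hr, 6020, 1990), (4, Xia, cs, hr, 8490, 1970), (4, Xia, fin, p3, 1110, 4950), (4, Xia, fin, p3, 5670, 1380), (4, Xia, fin, p3, 6020, 1990), (4, Xia, fin, p3, 8490, 1970)}
Selection dept != eng: {(1, Eve, hr, p1, 4640, 8620), (1, Eve, hr, p1, 4690, 8030), (1, Eve, hr, p1, 4750, 6220), (1, Eve, hr, p1, 8590, 170), (1, Xia, x2, mkt, 1110, 4950), (1, Xia, x2, mkt, 5670, 1380), (1, Xia, x2, mkt, 6020, 1990), (1, Xia, x2, mkt, 8490, 1970), (3, Xia, eng, rd, 1110, 4950), (3, Xia, eng, rd, 5670, 1380), (3, Xia, eng, rd, 6020, 1990), (3, Xia, eng, rd, 8490, 1970), (4, Xia, cs, hr, 1110, 4950), (4, Xia, cs, hr, 5670, 1380), (4, Xia, cs, hr, 6020, 1990), (4, Xia, cs, hr, 8490, 1970), (4, Xia, fin, p3, 1110, 4950), (4, Xia, fin, p3, 5670, 1380), (4, Xia, fin, p3, 6020, 1990), (4, Xia, fin, p3, 8490, 1970)}
Selection dept = p3 and floor >= 3: {(4, Xia, fin, p3, 1110, 4950), (4, Xia, fin, p3, 5670, 1380), (4, Xia, fin, p3, 6020, 1990), (4, Xia, fin, p3, 8490, 1970)}
Projecting to floor, salary: {(4, 1110), (4, 5670), (4, 6020), (4, 8490)}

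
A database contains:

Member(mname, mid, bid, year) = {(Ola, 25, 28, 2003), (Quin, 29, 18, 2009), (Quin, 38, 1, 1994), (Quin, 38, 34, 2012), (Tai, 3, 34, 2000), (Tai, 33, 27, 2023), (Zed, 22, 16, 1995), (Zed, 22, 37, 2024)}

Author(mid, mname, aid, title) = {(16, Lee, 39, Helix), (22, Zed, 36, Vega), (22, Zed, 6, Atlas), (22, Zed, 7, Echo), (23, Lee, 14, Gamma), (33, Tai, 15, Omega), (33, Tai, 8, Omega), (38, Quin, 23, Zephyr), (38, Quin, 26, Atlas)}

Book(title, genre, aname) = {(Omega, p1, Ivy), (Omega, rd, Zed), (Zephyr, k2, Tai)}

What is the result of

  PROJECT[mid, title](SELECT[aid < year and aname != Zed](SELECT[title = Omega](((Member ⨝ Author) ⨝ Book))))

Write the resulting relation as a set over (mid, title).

{(33, Omega)}

Natural join on mname, mid: {(Quin, 38, 1, 1994, 23, Zephyr), (Quin, 38, 1, 1994, 26, Atlas), (Quin, 38, 34, 2012, 23, Zephyr), (Quin, 38, 34, 2012, 26, Atlas), (Tai, 33, 27, 2023, 15, Omega), (Tai, 33, 27, 2023, 8, Omega), (Zed, 22, 16, 1995, 36, Vega), (Zed, 22, 16, 1995, 6, Atlas), (Zed, 22, 16, 1995, 7, Echo), (Zed, 22, 37, 2024, 36, Vega), (Zed, 22, 37, 2024, 6, Atlas), (Zed, 22, 37, 2024, 7, Echo)}
Natural join on title: {(Quin, 38, 1, 1994, 23, Zephyr, k2, Tai), (Quin, 38, 34, 2012, 23, Zephyr, k2, Tai), (Tai, 33, 27, 2023, 15, Omega, p1, Ivy), (Tai, 33, 27, 2023, 15, Omega, rd, Zed), (Tai, 33, 27, 2023, 8, Omega, p1, Ivy), (Tai, 33, 27, 2023, 8, Omega, rd, Zed)}
Selection title = Omega: {(Tai, 33, 27, 2023, 15, Omega, p1, Ivy), (Tai, 33, 27, 2023, 15, Omega, rd, Zed), (Tai, 33, 27, 2023, 8, Omega, p1, Ivy), (Tai, 33, 27, 2023, 8, Omega, rd, Zed)}
Selection aid < year and aname != Zed: {(Tai, 33, 27, 2023, 15, Omega, p1, Ivy), (Tai, 33, 27, 2023, 8, Omega, p1, Ivy)}
Projecting to mid, title (1 duplicate(s) eliminated): {(33, Omega)}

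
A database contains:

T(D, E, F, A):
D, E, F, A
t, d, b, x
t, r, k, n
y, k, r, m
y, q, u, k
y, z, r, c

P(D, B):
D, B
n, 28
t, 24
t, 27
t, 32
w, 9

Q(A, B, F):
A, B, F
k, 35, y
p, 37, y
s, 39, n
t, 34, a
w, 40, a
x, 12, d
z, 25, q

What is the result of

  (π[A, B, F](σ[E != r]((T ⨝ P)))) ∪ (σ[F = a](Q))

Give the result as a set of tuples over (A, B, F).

T ⋈ P (natural join on D): {(t, d, b, x, 24), (t, d, b, x, 27), (t, d, b, x, 32), (t, r, k, n, 24), (t, r, k, n, 27), (t, r, k, n, 32)}
Filtering on E != r leaves {(t, d, b, x, 24), (t, d, b, x, 27), (t, d, b, x, 32)}.
Projecting to A, B, F: {(x, 24, b), (x, 27, b), (x, 32, b)}
Filtering on F = a leaves {(t, 34, a), (w, 40, a)}.
Taking the union: {(t, 34, a), (w, 40, a), (x, 24, b), (x, 27, b), (x, 32, b)}

{(t, 34, a), (w, 40, a), (x, 24, b), (x, 27, b), (x, 32, b)}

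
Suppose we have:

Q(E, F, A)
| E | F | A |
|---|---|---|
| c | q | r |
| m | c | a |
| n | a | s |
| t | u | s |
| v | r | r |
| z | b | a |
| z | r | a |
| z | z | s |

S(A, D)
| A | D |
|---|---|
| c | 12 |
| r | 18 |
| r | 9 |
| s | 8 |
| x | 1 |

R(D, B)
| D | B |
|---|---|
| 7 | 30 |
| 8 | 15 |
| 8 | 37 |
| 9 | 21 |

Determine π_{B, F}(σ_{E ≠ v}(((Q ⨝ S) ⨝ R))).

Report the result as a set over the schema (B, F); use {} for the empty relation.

{(15, a), (15, u), (15, z), (21, q), (37, a), (37, u), (37, z)}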